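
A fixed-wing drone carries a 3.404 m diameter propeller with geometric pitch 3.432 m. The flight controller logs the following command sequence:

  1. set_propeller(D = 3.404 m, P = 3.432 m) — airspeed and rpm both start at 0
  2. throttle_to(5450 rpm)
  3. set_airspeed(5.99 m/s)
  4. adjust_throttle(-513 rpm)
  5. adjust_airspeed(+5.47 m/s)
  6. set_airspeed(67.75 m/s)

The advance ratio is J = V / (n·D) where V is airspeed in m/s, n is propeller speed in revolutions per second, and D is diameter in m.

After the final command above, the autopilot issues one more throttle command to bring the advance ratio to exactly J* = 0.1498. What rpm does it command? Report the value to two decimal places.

set_propeller: D = 3.404 m, P = 3.432 m (p = P/D = 1.008226); state ← (V=0, rpm=0)
throttle_to(5450): rpm ← 5450
set_airspeed(5.99): V ← 5.99 m/s
adjust_throttle(-513): rpm ← 5450 -513 = 4937
adjust_airspeed(+5.47): V ← 5.99 +5.47 = 11.46 m/s
set_airspeed(67.75): V ← 67.75 m/s
final state: V = 67.75 m/s, rpm = 4937 → n = rpm/60 = 82.283333 rev/s
target J* = 0.1498; solve J* = V/(n·D) for n: n = V/(J*·D) = 67.75/(0.1498 × 3.404) = 132.864187 rev/s
rpm = 60·n = 7971.851227

rpm = 7971.85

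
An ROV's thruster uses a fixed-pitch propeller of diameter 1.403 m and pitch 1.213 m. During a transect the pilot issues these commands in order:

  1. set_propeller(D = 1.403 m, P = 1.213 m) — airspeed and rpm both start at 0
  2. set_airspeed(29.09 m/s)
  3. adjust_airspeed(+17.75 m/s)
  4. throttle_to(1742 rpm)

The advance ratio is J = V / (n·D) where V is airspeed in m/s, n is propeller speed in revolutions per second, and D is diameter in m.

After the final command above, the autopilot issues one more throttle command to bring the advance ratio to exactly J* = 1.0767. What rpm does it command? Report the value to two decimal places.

set_propeller: D = 1.403 m, P = 1.213 m (p = P/D = 0.864576); state ← (V=0, rpm=0)
set_airspeed(29.09): V ← 29.09 m/s
adjust_airspeed(+17.75): V ← 29.09 +17.75 = 46.84 m/s
throttle_to(1742): rpm ← 1742
final state: V = 46.84 m/s, rpm = 1742 → n = rpm/60 = 29.033333 rev/s
target J* = 1.0767; solve J* = V/(n·D) for n: n = V/(J*·D) = 46.84/(1.0767 × 1.403) = 31.007339 rev/s
rpm = 60·n = 1860.440361

rpm = 1860.44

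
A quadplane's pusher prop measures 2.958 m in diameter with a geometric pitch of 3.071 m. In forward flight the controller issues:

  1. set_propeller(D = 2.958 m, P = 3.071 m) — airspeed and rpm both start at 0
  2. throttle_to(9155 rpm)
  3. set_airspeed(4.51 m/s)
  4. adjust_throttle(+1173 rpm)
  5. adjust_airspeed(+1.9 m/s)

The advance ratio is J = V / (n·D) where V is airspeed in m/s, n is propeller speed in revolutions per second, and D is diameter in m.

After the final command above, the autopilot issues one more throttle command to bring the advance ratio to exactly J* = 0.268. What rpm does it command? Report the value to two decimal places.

rpm = 485.15

set_propeller: D = 2.958 m, P = 3.071 m (p = P/D = 1.038201); state ← (V=0, rpm=0)
throttle_to(9155): rpm ← 9155
set_airspeed(4.51): V ← 4.51 m/s
adjust_throttle(+1173): rpm ← 9155 +1173 = 10328
adjust_airspeed(+1.9): V ← 4.51 +1.9 = 6.41 m/s
final state: V = 6.41 m/s, rpm = 10328 → n = rpm/60 = 172.133333 rev/s
target J* = 0.268; solve J* = V/(n·D) for n: n = V/(J*·D) = 6.41/(0.268 × 2.958) = 8.085839 rev/s
rpm = 60·n = 485.150313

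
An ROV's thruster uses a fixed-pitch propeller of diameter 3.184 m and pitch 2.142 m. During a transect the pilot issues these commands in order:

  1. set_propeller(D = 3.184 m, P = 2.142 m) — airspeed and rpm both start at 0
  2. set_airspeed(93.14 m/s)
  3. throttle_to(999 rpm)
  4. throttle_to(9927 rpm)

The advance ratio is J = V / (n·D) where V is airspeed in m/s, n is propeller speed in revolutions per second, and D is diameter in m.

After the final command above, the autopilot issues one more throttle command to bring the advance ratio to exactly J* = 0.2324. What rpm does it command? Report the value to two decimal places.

set_propeller: D = 3.184 m, P = 2.142 m (p = P/D = 0.672739); state ← (V=0, rpm=0)
set_airspeed(93.14): V ← 93.14 m/s
throttle_to(999): rpm ← 999
throttle_to(9927): rpm ← 9927
final state: V = 93.14 m/s, rpm = 9927 → n = rpm/60 = 165.450000 rev/s
target J* = 0.2324; solve J* = V/(n·D) for n: n = V/(J*·D) = 93.14/(0.2324 × 3.184) = 125.871397 rev/s
rpm = 60·n = 7552.283794

rpm = 7552.28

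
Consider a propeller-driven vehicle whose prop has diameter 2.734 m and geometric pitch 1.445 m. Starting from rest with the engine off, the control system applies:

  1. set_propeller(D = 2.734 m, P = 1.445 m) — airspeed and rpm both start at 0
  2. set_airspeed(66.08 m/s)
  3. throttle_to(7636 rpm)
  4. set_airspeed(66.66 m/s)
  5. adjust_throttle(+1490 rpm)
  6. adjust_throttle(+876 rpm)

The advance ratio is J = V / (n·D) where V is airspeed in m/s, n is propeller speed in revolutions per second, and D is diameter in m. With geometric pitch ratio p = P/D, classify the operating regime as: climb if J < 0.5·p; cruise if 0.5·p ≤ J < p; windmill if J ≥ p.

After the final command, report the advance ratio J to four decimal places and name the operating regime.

set_propeller: D = 2.734 m, P = 1.445 m (p = P/D = 0.528530); state ← (V=0, rpm=0)
set_airspeed(66.08): V ← 66.08 m/s
throttle_to(7636): rpm ← 7636
set_airspeed(66.66): V ← 66.66 m/s
adjust_throttle(+1490): rpm ← 7636 +1490 = 9126
adjust_throttle(+876): rpm ← 9126 +876 = 10002
final state: V = 66.66 m/s, rpm = 10002 → n = rpm/60 = 166.700000 rev/s
J = V / (n·D) = 66.66 / (166.700000 × 2.734) = 0.146262
regime bands: climb J<0.2643 | cruise [0.2643, 0.5285) | windmill J≥0.5285
J = 0.1463 → climb

J = 0.1463, regime = climb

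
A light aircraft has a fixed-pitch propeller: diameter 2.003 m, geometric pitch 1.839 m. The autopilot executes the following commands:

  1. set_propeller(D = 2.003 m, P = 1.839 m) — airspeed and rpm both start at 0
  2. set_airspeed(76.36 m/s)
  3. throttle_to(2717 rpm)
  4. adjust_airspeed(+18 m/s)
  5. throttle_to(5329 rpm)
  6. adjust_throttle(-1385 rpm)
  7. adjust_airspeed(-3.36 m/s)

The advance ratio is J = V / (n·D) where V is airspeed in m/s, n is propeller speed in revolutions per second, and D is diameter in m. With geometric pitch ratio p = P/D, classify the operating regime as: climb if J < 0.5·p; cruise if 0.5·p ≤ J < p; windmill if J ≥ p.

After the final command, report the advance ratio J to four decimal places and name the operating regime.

J = 0.6912, regime = cruise

set_propeller: D = 2.003 m, P = 1.839 m (p = P/D = 0.918123); state ← (V=0, rpm=0)
set_airspeed(76.36): V ← 76.36 m/s
throttle_to(2717): rpm ← 2717
adjust_airspeed(+18): V ← 76.36 +18 = 94.36 m/s
throttle_to(5329): rpm ← 5329
adjust_throttle(-1385): rpm ← 5329 -1385 = 3944
adjust_airspeed(-3.36): V ← 94.36 -3.36 = 91 m/s
final state: V = 91 m/s, rpm = 3944 → n = rpm/60 = 65.733333 rev/s
J = V / (n·D) = 91 / (65.733333 × 2.003) = 0.691154
regime bands: climb J<0.4591 | cruise [0.4591, 0.9181) | windmill J≥0.9181
J = 0.6912 → cruise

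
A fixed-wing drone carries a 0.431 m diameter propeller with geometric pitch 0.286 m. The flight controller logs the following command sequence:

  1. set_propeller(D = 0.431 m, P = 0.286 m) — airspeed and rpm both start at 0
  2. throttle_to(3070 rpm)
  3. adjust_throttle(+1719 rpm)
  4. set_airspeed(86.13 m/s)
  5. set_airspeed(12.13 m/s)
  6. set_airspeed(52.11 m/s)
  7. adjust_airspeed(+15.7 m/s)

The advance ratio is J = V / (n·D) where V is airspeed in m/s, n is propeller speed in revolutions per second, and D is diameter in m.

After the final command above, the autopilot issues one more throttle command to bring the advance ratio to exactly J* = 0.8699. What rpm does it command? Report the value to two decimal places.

rpm = 10851.72

set_propeller: D = 0.431 m, P = 0.286 m (p = P/D = 0.663573); state ← (V=0, rpm=0)
throttle_to(3070): rpm ← 3070
adjust_throttle(+1719): rpm ← 3070 +1719 = 4789
set_airspeed(86.13): V ← 86.13 m/s
set_airspeed(12.13): V ← 12.13 m/s
set_airspeed(52.11): V ← 52.11 m/s
adjust_airspeed(+15.7): V ← 52.11 +15.7 = 67.81 m/s
final state: V = 67.81 m/s, rpm = 4789 → n = rpm/60 = 79.816667 rev/s
target J* = 0.8699; solve J* = V/(n·D) for n: n = V/(J*·D) = 67.81/(0.8699 × 0.431) = 180.861923 rev/s
rpm = 60·n = 10851.715361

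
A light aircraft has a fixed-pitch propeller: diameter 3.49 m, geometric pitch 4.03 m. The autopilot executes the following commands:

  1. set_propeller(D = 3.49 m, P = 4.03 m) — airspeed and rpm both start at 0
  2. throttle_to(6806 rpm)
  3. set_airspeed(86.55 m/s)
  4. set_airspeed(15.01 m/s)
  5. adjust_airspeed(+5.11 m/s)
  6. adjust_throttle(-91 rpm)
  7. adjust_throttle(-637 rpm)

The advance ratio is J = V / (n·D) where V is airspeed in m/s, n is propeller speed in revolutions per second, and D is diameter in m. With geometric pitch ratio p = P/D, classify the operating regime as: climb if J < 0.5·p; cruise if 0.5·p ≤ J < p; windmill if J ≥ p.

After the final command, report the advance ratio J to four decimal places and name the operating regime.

J = 0.0569, regime = climb

set_propeller: D = 3.49 m, P = 4.03 m (p = P/D = 1.154728); state ← (V=0, rpm=0)
throttle_to(6806): rpm ← 6806
set_airspeed(86.55): V ← 86.55 m/s
set_airspeed(15.01): V ← 15.01 m/s
adjust_airspeed(+5.11): V ← 15.01 +5.11 = 20.12 m/s
adjust_throttle(-91): rpm ← 6806 -91 = 6715
adjust_throttle(-637): rpm ← 6715 -637 = 6078
final state: V = 20.12 m/s, rpm = 6078 → n = rpm/60 = 101.300000 rev/s
J = V / (n·D) = 20.12 / (101.300000 × 3.49) = 0.056911
regime bands: climb J<0.5774 | cruise [0.5774, 1.1547) | windmill J≥1.1547
J = 0.0569 → climb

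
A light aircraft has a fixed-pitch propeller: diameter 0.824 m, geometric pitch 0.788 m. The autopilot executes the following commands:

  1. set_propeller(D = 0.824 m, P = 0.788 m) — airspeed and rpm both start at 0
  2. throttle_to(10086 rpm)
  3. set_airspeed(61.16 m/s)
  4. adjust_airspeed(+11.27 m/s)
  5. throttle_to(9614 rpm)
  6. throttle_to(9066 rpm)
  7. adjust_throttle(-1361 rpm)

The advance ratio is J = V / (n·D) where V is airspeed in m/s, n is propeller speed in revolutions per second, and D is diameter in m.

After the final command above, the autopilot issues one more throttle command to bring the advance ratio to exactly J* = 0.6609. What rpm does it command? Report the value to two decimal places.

rpm = 7980.07

set_propeller: D = 0.824 m, P = 0.788 m (p = P/D = 0.956311); state ← (V=0, rpm=0)
throttle_to(10086): rpm ← 10086
set_airspeed(61.16): V ← 61.16 m/s
adjust_airspeed(+11.27): V ← 61.16 +11.27 = 72.43 m/s
throttle_to(9614): rpm ← 9614
throttle_to(9066): rpm ← 9066
adjust_throttle(-1361): rpm ← 9066 -1361 = 7705
final state: V = 72.43 m/s, rpm = 7705 → n = rpm/60 = 128.416667 rev/s
target J* = 0.6609; solve J* = V/(n·D) for n: n = V/(J*·D) = 72.43/(0.6609 × 0.824) = 133.001188 rev/s
rpm = 60·n = 7980.071306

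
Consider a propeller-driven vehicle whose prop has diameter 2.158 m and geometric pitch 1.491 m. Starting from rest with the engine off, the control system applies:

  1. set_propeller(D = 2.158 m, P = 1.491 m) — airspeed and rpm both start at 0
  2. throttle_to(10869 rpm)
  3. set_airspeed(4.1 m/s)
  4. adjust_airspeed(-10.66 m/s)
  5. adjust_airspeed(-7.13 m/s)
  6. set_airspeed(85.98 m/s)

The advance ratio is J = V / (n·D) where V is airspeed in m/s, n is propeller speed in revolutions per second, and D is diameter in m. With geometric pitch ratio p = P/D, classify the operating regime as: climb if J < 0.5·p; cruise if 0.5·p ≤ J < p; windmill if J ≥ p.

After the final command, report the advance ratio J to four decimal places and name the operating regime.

set_propeller: D = 2.158 m, P = 1.491 m (p = P/D = 0.690918); state ← (V=0, rpm=0)
throttle_to(10869): rpm ← 10869
set_airspeed(4.1): V ← 4.1 m/s
adjust_airspeed(-10.66): V ← 4.1 -10.66 = -6.56 m/s
adjust_airspeed(-7.13): V ← -6.56 -7.13 = -13.69 m/s
set_airspeed(85.98): V ← 85.98 m/s
final state: V = 85.98 m/s, rpm = 10869 → n = rpm/60 = 181.150000 rev/s
J = V / (n·D) = 85.98 / (181.150000 × 2.158) = 0.219942
regime bands: climb J<0.3455 | cruise [0.3455, 0.6909) | windmill J≥0.6909
J = 0.2199 → climb

J = 0.2199, regime = climb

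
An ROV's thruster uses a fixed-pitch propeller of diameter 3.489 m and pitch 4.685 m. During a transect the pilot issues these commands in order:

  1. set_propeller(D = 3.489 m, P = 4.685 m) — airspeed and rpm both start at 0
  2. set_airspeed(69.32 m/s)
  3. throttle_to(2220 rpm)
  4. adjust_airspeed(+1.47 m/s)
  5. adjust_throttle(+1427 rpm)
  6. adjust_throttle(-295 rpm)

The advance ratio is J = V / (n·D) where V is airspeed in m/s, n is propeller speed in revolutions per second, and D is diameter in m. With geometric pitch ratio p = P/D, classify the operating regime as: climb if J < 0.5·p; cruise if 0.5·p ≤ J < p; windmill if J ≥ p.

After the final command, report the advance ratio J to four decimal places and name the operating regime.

J = 0.3632, regime = climb

set_propeller: D = 3.489 m, P = 4.685 m (p = P/D = 1.342792); state ← (V=0, rpm=0)
set_airspeed(69.32): V ← 69.32 m/s
throttle_to(2220): rpm ← 2220
adjust_airspeed(+1.47): V ← 69.32 +1.47 = 70.79 m/s
adjust_throttle(+1427): rpm ← 2220 +1427 = 3647
adjust_throttle(-295): rpm ← 3647 -295 = 3352
final state: V = 70.79 m/s, rpm = 3352 → n = rpm/60 = 55.866667 rev/s
J = V / (n·D) = 70.79 / (55.866667 × 3.489) = 0.363177
regime bands: climb J<0.6714 | cruise [0.6714, 1.3428) | windmill J≥1.3428
J = 0.3632 → climb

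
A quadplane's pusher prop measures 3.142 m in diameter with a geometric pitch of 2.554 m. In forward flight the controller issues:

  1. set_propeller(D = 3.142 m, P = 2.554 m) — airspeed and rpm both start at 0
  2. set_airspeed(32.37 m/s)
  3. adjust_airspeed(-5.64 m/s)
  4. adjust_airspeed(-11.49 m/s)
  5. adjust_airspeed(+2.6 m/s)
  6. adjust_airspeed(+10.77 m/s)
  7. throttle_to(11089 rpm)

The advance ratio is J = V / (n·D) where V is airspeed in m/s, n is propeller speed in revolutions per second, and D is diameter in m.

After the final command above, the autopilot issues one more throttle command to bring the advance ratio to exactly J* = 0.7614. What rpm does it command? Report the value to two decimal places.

set_propeller: D = 3.142 m, P = 2.554 m (p = P/D = 0.812858); state ← (V=0, rpm=0)
set_airspeed(32.37): V ← 32.37 m/s
adjust_airspeed(-5.64): V ← 32.37 -5.64 = 26.73 m/s
adjust_airspeed(-11.49): V ← 26.73 -11.49 = 15.24 m/s
adjust_airspeed(+2.6): V ← 15.24 +2.6 = 17.84 m/s
adjust_airspeed(+10.77): V ← 17.84 +10.77 = 28.61 m/s
throttle_to(11089): rpm ← 11089
final state: V = 28.61 m/s, rpm = 11089 → n = rpm/60 = 184.816667 rev/s
target J* = 0.7614; solve J* = V/(n·D) for n: n = V/(J*·D) = 28.61/(0.7614 × 3.142) = 11.959108 rev/s
rpm = 60·n = 717.546508

rpm = 717.55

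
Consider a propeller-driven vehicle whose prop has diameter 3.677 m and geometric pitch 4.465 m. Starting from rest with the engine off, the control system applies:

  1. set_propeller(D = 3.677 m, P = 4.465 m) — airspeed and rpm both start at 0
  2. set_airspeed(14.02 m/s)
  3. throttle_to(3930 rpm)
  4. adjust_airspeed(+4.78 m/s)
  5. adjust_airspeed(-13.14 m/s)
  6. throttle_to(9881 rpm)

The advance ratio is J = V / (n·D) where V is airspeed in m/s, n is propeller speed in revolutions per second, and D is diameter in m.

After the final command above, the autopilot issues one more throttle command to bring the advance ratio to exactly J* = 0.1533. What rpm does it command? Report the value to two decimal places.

rpm = 602.47

set_propeller: D = 3.677 m, P = 4.465 m (p = P/D = 1.214305); state ← (V=0, rpm=0)
set_airspeed(14.02): V ← 14.02 m/s
throttle_to(3930): rpm ← 3930
adjust_airspeed(+4.78): V ← 14.02 +4.78 = 18.8 m/s
adjust_airspeed(-13.14): V ← 18.8 -13.14 = 5.66 m/s
throttle_to(9881): rpm ← 9881
final state: V = 5.66 m/s, rpm = 9881 → n = rpm/60 = 164.683333 rev/s
target J* = 0.1533; solve J* = V/(n·D) for n: n = V/(J*·D) = 5.66/(0.1533 × 3.677) = 10.041085 rev/s
rpm = 60·n = 602.465104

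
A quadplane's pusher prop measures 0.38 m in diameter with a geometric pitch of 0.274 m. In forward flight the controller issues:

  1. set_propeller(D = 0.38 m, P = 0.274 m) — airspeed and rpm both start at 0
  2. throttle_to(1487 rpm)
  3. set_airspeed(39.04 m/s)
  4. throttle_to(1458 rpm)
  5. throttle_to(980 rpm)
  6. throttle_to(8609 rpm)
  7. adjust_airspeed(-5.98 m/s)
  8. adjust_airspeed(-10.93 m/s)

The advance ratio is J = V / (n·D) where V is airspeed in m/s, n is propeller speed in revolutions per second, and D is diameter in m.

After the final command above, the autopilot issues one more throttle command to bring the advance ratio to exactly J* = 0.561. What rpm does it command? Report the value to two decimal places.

set_propeller: D = 0.38 m, P = 0.274 m (p = P/D = 0.721053); state ← (V=0, rpm=0)
throttle_to(1487): rpm ← 1487
set_airspeed(39.04): V ← 39.04 m/s
throttle_to(1458): rpm ← 1458
throttle_to(980): rpm ← 980
throttle_to(8609): rpm ← 8609
adjust_airspeed(-5.98): V ← 39.04 -5.98 = 33.06 m/s
adjust_airspeed(-10.93): V ← 33.06 -10.93 = 22.13 m/s
final state: V = 22.13 m/s, rpm = 8609 → n = rpm/60 = 143.483333 rev/s
target J* = 0.561; solve J* = V/(n·D) for n: n = V/(J*·D) = 22.13/(0.561 × 0.38) = 103.808988 rev/s
rpm = 60·n = 6228.539263

rpm = 6228.54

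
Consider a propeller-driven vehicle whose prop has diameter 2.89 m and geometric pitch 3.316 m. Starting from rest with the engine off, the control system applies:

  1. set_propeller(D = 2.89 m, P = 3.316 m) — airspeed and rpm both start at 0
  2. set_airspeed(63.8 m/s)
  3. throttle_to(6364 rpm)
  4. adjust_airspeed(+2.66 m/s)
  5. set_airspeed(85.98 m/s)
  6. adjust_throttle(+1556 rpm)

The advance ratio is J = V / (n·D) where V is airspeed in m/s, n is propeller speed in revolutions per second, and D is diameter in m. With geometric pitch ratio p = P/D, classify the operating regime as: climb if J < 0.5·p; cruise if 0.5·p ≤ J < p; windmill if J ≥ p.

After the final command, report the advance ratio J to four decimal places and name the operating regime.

set_propeller: D = 2.89 m, P = 3.316 m (p = P/D = 1.147405); state ← (V=0, rpm=0)
set_airspeed(63.8): V ← 63.8 m/s
throttle_to(6364): rpm ← 6364
adjust_airspeed(+2.66): V ← 63.8 +2.66 = 66.46 m/s
set_airspeed(85.98): V ← 85.98 m/s
adjust_throttle(+1556): rpm ← 6364 +1556 = 7920
final state: V = 85.98 m/s, rpm = 7920 → n = rpm/60 = 132.000000 rev/s
J = V / (n·D) = 85.98 / (132.000000 × 2.89) = 0.225385
regime bands: climb J<0.5737 | cruise [0.5737, 1.1474) | windmill J≥1.1474
J = 0.2254 → climb

J = 0.2254, regime = climb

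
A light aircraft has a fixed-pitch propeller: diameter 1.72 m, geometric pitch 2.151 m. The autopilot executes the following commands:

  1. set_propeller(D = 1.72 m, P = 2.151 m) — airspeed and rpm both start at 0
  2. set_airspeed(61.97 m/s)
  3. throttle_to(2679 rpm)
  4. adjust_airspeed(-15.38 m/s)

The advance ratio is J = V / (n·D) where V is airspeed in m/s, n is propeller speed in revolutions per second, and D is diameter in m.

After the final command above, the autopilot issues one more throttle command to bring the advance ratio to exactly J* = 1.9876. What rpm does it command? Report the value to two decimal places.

set_propeller: D = 1.72 m, P = 2.151 m (p = P/D = 1.250581); state ← (V=0, rpm=0)
set_airspeed(61.97): V ← 61.97 m/s
throttle_to(2679): rpm ← 2679
adjust_airspeed(-15.38): V ← 61.97 -15.38 = 46.59 m/s
final state: V = 46.59 m/s, rpm = 2679 → n = rpm/60 = 44.650000 rev/s
target J* = 1.9876; solve J* = V/(n·D) for n: n = V/(J*·D) = 46.59/(1.9876 × 1.72) = 13.628099 rev/s
rpm = 60·n = 817.685932

rpm = 817.69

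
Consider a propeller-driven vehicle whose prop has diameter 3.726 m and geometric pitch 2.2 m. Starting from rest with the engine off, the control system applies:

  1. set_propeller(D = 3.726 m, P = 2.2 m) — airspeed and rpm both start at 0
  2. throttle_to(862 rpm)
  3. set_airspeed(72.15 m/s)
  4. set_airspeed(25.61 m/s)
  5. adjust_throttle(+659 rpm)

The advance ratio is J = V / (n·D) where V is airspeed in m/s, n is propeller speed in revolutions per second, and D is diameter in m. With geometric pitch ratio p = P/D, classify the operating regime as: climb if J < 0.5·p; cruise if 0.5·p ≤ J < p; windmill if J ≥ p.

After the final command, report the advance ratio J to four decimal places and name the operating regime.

J = 0.2711, regime = climb

set_propeller: D = 3.726 m, P = 2.2 m (p = P/D = 0.590446); state ← (V=0, rpm=0)
throttle_to(862): rpm ← 862
set_airspeed(72.15): V ← 72.15 m/s
set_airspeed(25.61): V ← 25.61 m/s
adjust_throttle(+659): rpm ← 862 +659 = 1521
final state: V = 25.61 m/s, rpm = 1521 → n = rpm/60 = 25.350000 rev/s
J = V / (n·D) = 25.61 / (25.350000 × 3.726) = 0.271137
regime bands: climb J<0.2952 | cruise [0.2952, 0.5904) | windmill J≥0.5904
J = 0.2711 → climb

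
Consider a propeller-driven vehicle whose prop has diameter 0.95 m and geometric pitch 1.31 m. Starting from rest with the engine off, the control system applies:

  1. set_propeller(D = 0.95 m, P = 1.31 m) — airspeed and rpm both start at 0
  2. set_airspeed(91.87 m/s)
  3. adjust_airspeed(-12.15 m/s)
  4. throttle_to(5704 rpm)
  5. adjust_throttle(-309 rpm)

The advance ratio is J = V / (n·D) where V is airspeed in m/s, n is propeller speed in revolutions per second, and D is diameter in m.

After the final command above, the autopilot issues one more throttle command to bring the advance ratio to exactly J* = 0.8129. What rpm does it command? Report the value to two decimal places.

set_propeller: D = 0.95 m, P = 1.31 m (p = P/D = 1.378947); state ← (V=0, rpm=0)
set_airspeed(91.87): V ← 91.87 m/s
adjust_airspeed(-12.15): V ← 91.87 -12.15 = 79.72 m/s
throttle_to(5704): rpm ← 5704
adjust_throttle(-309): rpm ← 5704 -309 = 5395
final state: V = 79.72 m/s, rpm = 5395 → n = rpm/60 = 89.916667 rev/s
target J* = 0.8129; solve J* = V/(n·D) for n: n = V/(J*·D) = 79.72/(0.8129 × 0.95) = 103.230151 rev/s
rpm = 60·n = 6193.809040

rpm = 6193.81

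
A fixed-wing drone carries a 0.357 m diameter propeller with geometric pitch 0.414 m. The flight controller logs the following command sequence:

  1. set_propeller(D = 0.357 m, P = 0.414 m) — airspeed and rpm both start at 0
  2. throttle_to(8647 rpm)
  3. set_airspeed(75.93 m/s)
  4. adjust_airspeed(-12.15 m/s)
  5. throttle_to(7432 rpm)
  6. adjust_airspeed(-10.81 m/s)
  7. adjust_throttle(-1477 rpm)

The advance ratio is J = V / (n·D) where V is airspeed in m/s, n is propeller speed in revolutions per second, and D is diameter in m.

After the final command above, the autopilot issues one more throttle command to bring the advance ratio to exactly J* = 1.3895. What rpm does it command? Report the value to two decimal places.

rpm = 6407.00

set_propeller: D = 0.357 m, P = 0.414 m (p = P/D = 1.159664); state ← (V=0, rpm=0)
throttle_to(8647): rpm ← 8647
set_airspeed(75.93): V ← 75.93 m/s
adjust_airspeed(-12.15): V ← 75.93 -12.15 = 63.78 m/s
throttle_to(7432): rpm ← 7432
adjust_airspeed(-10.81): V ← 63.78 -10.81 = 52.97 m/s
adjust_throttle(-1477): rpm ← 7432 -1477 = 5955
final state: V = 52.97 m/s, rpm = 5955 → n = rpm/60 = 99.250000 rev/s
target J* = 1.3895; solve J* = V/(n·D) for n: n = V/(J*·D) = 52.97/(1.3895 × 0.357) = 106.783267 rev/s
rpm = 60·n = 6406.996048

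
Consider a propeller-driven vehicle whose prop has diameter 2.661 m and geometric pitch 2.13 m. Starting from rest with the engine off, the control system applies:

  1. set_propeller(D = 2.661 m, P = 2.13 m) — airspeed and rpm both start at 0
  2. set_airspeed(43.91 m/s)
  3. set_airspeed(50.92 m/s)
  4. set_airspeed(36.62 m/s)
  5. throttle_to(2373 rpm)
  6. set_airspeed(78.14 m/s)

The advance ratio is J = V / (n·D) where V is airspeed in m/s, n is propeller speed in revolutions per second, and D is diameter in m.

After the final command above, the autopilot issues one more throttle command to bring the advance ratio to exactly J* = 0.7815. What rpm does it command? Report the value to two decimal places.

set_propeller: D = 2.661 m, P = 2.13 m (p = P/D = 0.800451); state ← (V=0, rpm=0)
set_airspeed(43.91): V ← 43.91 m/s
set_airspeed(50.92): V ← 50.92 m/s
set_airspeed(36.62): V ← 36.62 m/s
throttle_to(2373): rpm ← 2373
set_airspeed(78.14): V ← 78.14 m/s
final state: V = 78.14 m/s, rpm = 2373 → n = rpm/60 = 39.550000 rev/s
target J* = 0.7815; solve J* = V/(n·D) for n: n = V/(J*·D) = 78.14/(0.7815 × 2.661) = 37.575049 rev/s
rpm = 60·n = 2254.502911

rpm = 2254.50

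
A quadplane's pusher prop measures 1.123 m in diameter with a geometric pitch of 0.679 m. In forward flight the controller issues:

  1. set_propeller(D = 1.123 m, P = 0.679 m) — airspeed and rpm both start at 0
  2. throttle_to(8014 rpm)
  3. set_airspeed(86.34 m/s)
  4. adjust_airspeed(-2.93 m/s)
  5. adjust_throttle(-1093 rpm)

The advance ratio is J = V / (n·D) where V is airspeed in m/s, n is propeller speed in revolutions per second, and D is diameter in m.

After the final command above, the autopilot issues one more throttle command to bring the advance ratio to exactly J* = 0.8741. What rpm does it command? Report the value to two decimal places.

set_propeller: D = 1.123 m, P = 0.679 m (p = P/D = 0.604630); state ← (V=0, rpm=0)
throttle_to(8014): rpm ← 8014
set_airspeed(86.34): V ← 86.34 m/s
adjust_airspeed(-2.93): V ← 86.34 -2.93 = 83.41 m/s
adjust_throttle(-1093): rpm ← 8014 -1093 = 6921
final state: V = 83.41 m/s, rpm = 6921 → n = rpm/60 = 115.350000 rev/s
target J* = 0.8741; solve J* = V/(n·D) for n: n = V/(J*·D) = 83.41/(0.8741 × 1.123) = 84.972275 rev/s
rpm = 60·n = 5098.336485

rpm = 5098.34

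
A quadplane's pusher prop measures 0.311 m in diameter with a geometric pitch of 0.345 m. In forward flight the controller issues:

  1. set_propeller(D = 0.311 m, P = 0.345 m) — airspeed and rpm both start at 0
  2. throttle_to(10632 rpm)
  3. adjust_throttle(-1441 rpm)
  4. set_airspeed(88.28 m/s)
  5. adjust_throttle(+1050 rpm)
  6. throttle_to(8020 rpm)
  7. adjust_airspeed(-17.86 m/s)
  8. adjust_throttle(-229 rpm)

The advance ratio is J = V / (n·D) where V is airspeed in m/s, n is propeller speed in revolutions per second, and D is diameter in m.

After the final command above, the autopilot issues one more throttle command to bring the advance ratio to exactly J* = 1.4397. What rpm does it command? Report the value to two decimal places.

rpm = 9436.59

set_propeller: D = 0.311 m, P = 0.345 m (p = P/D = 1.109325); state ← (V=0, rpm=0)
throttle_to(10632): rpm ← 10632
adjust_throttle(-1441): rpm ← 10632 -1441 = 9191
set_airspeed(88.28): V ← 88.28 m/s
adjust_throttle(+1050): rpm ← 9191 +1050 = 10241
throttle_to(8020): rpm ← 8020
adjust_airspeed(-17.86): V ← 88.28 -17.86 = 70.42 m/s
adjust_throttle(-229): rpm ← 8020 -229 = 7791
final state: V = 70.42 m/s, rpm = 7791 → n = rpm/60 = 129.850000 rev/s
target J* = 1.4397; solve J* = V/(n·D) for n: n = V/(J*·D) = 70.42/(1.4397 × 0.311) = 157.276424 rev/s
rpm = 60·n = 9436.585462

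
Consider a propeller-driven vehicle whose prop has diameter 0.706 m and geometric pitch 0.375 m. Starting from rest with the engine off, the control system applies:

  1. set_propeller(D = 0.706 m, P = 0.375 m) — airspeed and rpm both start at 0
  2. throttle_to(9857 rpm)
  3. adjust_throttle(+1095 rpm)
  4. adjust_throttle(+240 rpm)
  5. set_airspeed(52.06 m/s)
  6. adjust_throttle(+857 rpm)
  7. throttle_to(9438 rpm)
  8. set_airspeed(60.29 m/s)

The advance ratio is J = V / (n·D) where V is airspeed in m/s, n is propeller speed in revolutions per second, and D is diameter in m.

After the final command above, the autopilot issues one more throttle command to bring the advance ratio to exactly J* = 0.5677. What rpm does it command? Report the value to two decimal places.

set_propeller: D = 0.706 m, P = 0.375 m (p = P/D = 0.531161); state ← (V=0, rpm=0)
throttle_to(9857): rpm ← 9857
adjust_throttle(+1095): rpm ← 9857 +1095 = 10952
adjust_throttle(+240): rpm ← 10952 +240 = 11192
set_airspeed(52.06): V ← 52.06 m/s
adjust_throttle(+857): rpm ← 11192 +857 = 12049
throttle_to(9438): rpm ← 9438
set_airspeed(60.29): V ← 60.29 m/s
final state: V = 60.29 m/s, rpm = 9438 → n = rpm/60 = 157.300000 rev/s
target J* = 0.5677; solve J* = V/(n·D) for n: n = V/(J*·D) = 60.29/(0.5677 × 0.706) = 150.425578 rev/s
rpm = 60·n = 9025.534673

rpm = 9025.53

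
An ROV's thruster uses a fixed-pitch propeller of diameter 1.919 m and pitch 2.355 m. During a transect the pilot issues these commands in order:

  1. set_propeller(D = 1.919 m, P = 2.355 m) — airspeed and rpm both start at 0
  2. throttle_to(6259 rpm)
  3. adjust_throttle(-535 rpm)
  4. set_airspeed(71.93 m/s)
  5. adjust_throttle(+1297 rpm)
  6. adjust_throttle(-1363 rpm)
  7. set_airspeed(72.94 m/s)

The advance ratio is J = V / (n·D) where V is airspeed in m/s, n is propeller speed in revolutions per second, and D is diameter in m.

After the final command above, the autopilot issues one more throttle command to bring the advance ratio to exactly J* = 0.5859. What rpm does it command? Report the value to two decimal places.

rpm = 3892.41

set_propeller: D = 1.919 m, P = 2.355 m (p = P/D = 1.227202); state ← (V=0, rpm=0)
throttle_to(6259): rpm ← 6259
adjust_throttle(-535): rpm ← 6259 -535 = 5724
set_airspeed(71.93): V ← 71.93 m/s
adjust_throttle(+1297): rpm ← 5724 +1297 = 7021
adjust_throttle(-1363): rpm ← 7021 -1363 = 5658
set_airspeed(72.94): V ← 72.94 m/s
final state: V = 72.94 m/s, rpm = 5658 → n = rpm/60 = 94.300000 rev/s
target J* = 0.5859; solve J* = V/(n·D) for n: n = V/(J*·D) = 72.94/(0.5859 × 1.919) = 64.873494 rev/s
rpm = 60·n = 3892.409614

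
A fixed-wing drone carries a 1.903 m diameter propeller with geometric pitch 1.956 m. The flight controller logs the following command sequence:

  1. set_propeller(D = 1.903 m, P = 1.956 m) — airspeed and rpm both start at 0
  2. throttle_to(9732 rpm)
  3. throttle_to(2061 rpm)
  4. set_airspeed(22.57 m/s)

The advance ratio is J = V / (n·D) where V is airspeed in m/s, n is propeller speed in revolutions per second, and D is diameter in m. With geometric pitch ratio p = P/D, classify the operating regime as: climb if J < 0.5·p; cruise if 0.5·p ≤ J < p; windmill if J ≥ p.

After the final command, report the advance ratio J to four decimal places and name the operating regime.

set_propeller: D = 1.903 m, P = 1.956 m (p = P/D = 1.027851); state ← (V=0, rpm=0)
throttle_to(9732): rpm ← 9732
throttle_to(2061): rpm ← 2061
set_airspeed(22.57): V ← 22.57 m/s
final state: V = 22.57 m/s, rpm = 2061 → n = rpm/60 = 34.350000 rev/s
J = V / (n·D) = 22.57 / (34.350000 × 1.903) = 0.345276
regime bands: climb J<0.5139 | cruise [0.5139, 1.0279) | windmill J≥1.0279
J = 0.3453 → climb

J = 0.3453, regime = climb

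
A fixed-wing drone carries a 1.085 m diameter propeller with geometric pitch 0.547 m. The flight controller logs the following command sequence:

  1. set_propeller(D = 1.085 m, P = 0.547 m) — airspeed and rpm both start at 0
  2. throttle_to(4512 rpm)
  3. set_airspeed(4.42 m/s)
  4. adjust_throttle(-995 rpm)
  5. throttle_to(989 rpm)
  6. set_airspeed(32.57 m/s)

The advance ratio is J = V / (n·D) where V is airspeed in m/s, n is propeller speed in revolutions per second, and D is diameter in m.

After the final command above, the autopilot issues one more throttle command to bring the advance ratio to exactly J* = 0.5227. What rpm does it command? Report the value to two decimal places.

rpm = 3445.77

set_propeller: D = 1.085 m, P = 0.547 m (p = P/D = 0.504147); state ← (V=0, rpm=0)
throttle_to(4512): rpm ← 4512
set_airspeed(4.42): V ← 4.42 m/s
adjust_throttle(-995): rpm ← 4512 -995 = 3517
throttle_to(989): rpm ← 989
set_airspeed(32.57): V ← 32.57 m/s
final state: V = 32.57 m/s, rpm = 989 → n = rpm/60 = 16.483333 rev/s
target J* = 0.5227; solve J* = V/(n·D) for n: n = V/(J*·D) = 32.57/(0.5227 × 1.085) = 57.429564 rev/s
rpm = 60·n = 3445.773849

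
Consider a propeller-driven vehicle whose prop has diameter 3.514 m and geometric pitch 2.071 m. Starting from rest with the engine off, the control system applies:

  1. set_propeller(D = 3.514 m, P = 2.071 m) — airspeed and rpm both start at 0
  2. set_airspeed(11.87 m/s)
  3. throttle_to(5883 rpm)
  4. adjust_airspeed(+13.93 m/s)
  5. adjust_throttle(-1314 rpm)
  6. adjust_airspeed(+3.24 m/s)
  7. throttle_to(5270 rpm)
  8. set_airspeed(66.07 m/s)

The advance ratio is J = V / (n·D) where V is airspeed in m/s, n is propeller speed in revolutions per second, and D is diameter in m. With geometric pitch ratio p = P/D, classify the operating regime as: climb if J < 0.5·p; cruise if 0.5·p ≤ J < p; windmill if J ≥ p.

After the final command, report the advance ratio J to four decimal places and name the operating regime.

J = 0.2141, regime = climb

set_propeller: D = 3.514 m, P = 2.071 m (p = P/D = 0.589357); state ← (V=0, rpm=0)
set_airspeed(11.87): V ← 11.87 m/s
throttle_to(5883): rpm ← 5883
adjust_airspeed(+13.93): V ← 11.87 +13.93 = 25.8 m/s
adjust_throttle(-1314): rpm ← 5883 -1314 = 4569
adjust_airspeed(+3.24): V ← 25.8 +3.24 = 29.04 m/s
throttle_to(5270): rpm ← 5270
set_airspeed(66.07): V ← 66.07 m/s
final state: V = 66.07 m/s, rpm = 5270 → n = rpm/60 = 87.833333 rev/s
J = V / (n·D) = 66.07 / (87.833333 × 3.514) = 0.214064
regime bands: climb J<0.2947 | cruise [0.2947, 0.5894) | windmill J≥0.5894
J = 0.2141 → climb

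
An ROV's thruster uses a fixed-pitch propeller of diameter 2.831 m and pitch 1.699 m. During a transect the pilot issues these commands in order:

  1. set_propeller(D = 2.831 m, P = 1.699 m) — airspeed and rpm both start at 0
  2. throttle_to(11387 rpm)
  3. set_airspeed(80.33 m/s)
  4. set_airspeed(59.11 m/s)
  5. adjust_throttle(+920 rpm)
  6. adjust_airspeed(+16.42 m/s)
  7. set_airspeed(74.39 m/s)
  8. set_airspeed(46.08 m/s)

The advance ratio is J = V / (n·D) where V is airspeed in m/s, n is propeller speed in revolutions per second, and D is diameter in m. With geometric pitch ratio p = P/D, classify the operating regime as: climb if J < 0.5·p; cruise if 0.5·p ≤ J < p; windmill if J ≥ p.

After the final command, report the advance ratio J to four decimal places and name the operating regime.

J = 0.0794, regime = climb

set_propeller: D = 2.831 m, P = 1.699 m (p = P/D = 0.600141); state ← (V=0, rpm=0)
throttle_to(11387): rpm ← 11387
set_airspeed(80.33): V ← 80.33 m/s
set_airspeed(59.11): V ← 59.11 m/s
adjust_throttle(+920): rpm ← 11387 +920 = 12307
adjust_airspeed(+16.42): V ← 59.11 +16.42 = 75.53 m/s
set_airspeed(74.39): V ← 74.39 m/s
set_airspeed(46.08): V ← 46.08 m/s
final state: V = 46.08 m/s, rpm = 12307 → n = rpm/60 = 205.116667 rev/s
J = V / (n·D) = 46.08 / (205.116667 × 2.831) = 0.079355
regime bands: climb J<0.3001 | cruise [0.3001, 0.6001) | windmill J≥0.6001
J = 0.0794 → climb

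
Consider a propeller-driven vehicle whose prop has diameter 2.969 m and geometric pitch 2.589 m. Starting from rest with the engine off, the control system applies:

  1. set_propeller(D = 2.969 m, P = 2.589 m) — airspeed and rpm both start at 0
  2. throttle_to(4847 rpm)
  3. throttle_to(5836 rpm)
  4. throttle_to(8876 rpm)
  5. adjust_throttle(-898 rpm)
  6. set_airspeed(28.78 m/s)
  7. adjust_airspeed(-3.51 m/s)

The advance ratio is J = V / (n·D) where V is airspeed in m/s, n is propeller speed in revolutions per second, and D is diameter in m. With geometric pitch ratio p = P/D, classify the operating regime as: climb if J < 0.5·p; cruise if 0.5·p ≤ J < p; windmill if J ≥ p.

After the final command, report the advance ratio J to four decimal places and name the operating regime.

J = 0.0640, regime = climb

set_propeller: D = 2.969 m, P = 2.589 m (p = P/D = 0.872011); state ← (V=0, rpm=0)
throttle_to(4847): rpm ← 4847
throttle_to(5836): rpm ← 5836
throttle_to(8876): rpm ← 8876
adjust_throttle(-898): rpm ← 8876 -898 = 7978
set_airspeed(28.78): V ← 28.78 m/s
adjust_airspeed(-3.51): V ← 28.78 -3.51 = 25.27 m/s
final state: V = 25.27 m/s, rpm = 7978 → n = rpm/60 = 132.966667 rev/s
J = V / (n·D) = 25.27 / (132.966667 × 2.969) = 0.064011
regime bands: climb J<0.4360 | cruise [0.4360, 0.8720) | windmill J≥0.8720
J = 0.0640 → climb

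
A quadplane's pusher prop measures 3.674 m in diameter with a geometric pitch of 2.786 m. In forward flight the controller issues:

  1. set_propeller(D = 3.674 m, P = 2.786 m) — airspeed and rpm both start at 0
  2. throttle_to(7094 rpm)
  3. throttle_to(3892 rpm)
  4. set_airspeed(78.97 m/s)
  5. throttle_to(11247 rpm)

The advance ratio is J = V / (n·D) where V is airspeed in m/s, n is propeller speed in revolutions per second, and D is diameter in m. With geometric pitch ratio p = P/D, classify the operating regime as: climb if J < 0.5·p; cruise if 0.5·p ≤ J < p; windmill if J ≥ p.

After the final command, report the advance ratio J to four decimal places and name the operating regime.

J = 0.1147, regime = climb

set_propeller: D = 3.674 m, P = 2.786 m (p = P/D = 0.758302); state ← (V=0, rpm=0)
throttle_to(7094): rpm ← 7094
throttle_to(3892): rpm ← 3892
set_airspeed(78.97): V ← 78.97 m/s
throttle_to(11247): rpm ← 11247
final state: V = 78.97 m/s, rpm = 11247 → n = rpm/60 = 187.450000 rev/s
J = V / (n·D) = 78.97 / (187.450000 × 3.674) = 0.114667
regime bands: climb J<0.3792 | cruise [0.3792, 0.7583) | windmill J≥0.7583
J = 0.1147 → climb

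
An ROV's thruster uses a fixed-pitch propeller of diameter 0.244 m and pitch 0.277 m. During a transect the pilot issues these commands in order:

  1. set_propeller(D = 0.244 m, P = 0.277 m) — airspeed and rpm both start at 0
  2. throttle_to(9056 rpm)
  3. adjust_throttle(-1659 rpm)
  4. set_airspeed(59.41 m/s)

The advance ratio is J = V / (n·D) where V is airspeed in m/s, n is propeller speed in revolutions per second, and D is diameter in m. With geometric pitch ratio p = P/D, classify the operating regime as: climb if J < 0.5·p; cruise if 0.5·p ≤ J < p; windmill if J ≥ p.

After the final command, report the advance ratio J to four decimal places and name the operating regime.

J = 1.9750, regime = windmill

set_propeller: D = 0.244 m, P = 0.277 m (p = P/D = 1.135246); state ← (V=0, rpm=0)
throttle_to(9056): rpm ← 9056
adjust_throttle(-1659): rpm ← 9056 -1659 = 7397
set_airspeed(59.41): V ← 59.41 m/s
final state: V = 59.41 m/s, rpm = 7397 → n = rpm/60 = 123.283333 rev/s
J = V / (n·D) = 59.41 / (123.283333 × 0.244) = 1.974992
regime bands: climb J<0.5676 | cruise [0.5676, 1.1352) | windmill J≥1.1352
J = 1.9750 → windmill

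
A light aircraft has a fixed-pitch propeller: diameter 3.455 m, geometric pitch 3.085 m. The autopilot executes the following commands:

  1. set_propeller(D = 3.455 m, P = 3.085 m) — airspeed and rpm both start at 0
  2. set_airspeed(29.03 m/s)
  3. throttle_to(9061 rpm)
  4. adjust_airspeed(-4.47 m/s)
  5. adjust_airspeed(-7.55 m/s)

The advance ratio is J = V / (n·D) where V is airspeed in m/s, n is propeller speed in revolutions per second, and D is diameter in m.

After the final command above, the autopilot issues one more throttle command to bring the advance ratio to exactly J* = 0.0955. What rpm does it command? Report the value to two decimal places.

rpm = 3093.17

set_propeller: D = 3.455 m, P = 3.085 m (p = P/D = 0.892909); state ← (V=0, rpm=0)
set_airspeed(29.03): V ← 29.03 m/s
throttle_to(9061): rpm ← 9061
adjust_airspeed(-4.47): V ← 29.03 -4.47 = 24.56 m/s
adjust_airspeed(-7.55): V ← 24.56 -7.55 = 17.01 m/s
final state: V = 17.01 m/s, rpm = 9061 → n = rpm/60 = 151.016667 rev/s
target J* = 0.0955; solve J* = V/(n·D) for n: n = V/(J*·D) = 17.01/(0.0955 × 3.455) = 51.552875 rev/s
rpm = 60·n = 3093.172502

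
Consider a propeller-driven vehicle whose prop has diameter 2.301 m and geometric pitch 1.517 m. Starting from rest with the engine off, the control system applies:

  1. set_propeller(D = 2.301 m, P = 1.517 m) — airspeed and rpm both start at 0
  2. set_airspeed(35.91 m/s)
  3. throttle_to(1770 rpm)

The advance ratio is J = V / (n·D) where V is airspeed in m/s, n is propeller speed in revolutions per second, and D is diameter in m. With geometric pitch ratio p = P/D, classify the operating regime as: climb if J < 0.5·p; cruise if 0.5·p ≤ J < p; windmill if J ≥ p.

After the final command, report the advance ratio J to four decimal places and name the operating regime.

set_propeller: D = 2.301 m, P = 1.517 m (p = P/D = 0.659279); state ← (V=0, rpm=0)
set_airspeed(35.91): V ← 35.91 m/s
throttle_to(1770): rpm ← 1770
final state: V = 35.91 m/s, rpm = 1770 → n = rpm/60 = 29.500000 rev/s
J = V / (n·D) = 35.91 / (29.500000 × 2.301) = 0.529026
regime bands: climb J<0.3296 | cruise [0.3296, 0.6593) | windmill J≥0.6593
J = 0.5290 → cruise

J = 0.5290, regime = cruise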